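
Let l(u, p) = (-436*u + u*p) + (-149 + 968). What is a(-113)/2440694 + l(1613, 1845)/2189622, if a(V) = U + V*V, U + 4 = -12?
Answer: 2788464961675/2672098638834 ≈ 1.0435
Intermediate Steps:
U = -16 (U = -4 - 12 = -16)
a(V) = -16 + V² (a(V) = -16 + V*V = -16 + V²)
l(u, p) = 819 - 436*u + p*u (l(u, p) = (-436*u + p*u) + 819 = 819 - 436*u + p*u)
a(-113)/2440694 + l(1613, 1845)/2189622 = (-16 + (-113)²)/2440694 + (819 - 436*1613 + 1845*1613)/2189622 = (-16 + 12769)*(1/2440694) + (819 - 703268 + 2975985)*(1/2189622) = 12753*(1/2440694) + 2273536*(1/2189622) = 12753/2440694 + 1136768/1094811 = 2788464961675/2672098638834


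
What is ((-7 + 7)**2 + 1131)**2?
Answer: 1279161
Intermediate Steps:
((-7 + 7)**2 + 1131)**2 = (0**2 + 1131)**2 = (0 + 1131)**2 = 1131**2 = 1279161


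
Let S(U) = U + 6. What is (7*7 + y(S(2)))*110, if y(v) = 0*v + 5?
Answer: 5940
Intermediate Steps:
S(U) = 6 + U
y(v) = 5 (y(v) = 0 + 5 = 5)
(7*7 + y(S(2)))*110 = (7*7 + 5)*110 = (49 + 5)*110 = 54*110 = 5940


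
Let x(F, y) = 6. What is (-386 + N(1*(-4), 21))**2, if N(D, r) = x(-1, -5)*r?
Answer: 67600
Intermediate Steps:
N(D, r) = 6*r
(-386 + N(1*(-4), 21))**2 = (-386 + 6*21)**2 = (-386 + 126)**2 = (-260)**2 = 67600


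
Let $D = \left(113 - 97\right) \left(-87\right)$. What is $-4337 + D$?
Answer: $-5729$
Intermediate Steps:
$D = -1392$ ($D = 16 \left(-87\right) = -1392$)
$-4337 + D = -4337 - 1392 = -5729$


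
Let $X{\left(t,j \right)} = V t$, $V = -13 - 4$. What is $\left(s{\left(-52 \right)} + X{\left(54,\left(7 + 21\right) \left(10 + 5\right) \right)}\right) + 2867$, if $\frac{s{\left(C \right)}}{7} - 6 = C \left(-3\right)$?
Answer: $3083$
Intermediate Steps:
$s{\left(C \right)} = 42 - 21 C$ ($s{\left(C \right)} = 42 + 7 C \left(-3\right) = 42 + 7 \left(- 3 C\right) = 42 - 21 C$)
$V = -17$
$X{\left(t,j \right)} = - 17 t$
$\left(s{\left(-52 \right)} + X{\left(54,\left(7 + 21\right) \left(10 + 5\right) \right)}\right) + 2867 = \left(\left(42 - -1092\right) - 918\right) + 2867 = \left(\left(42 + 1092\right) - 918\right) + 2867 = \left(1134 - 918\right) + 2867 = 216 + 2867 = 3083$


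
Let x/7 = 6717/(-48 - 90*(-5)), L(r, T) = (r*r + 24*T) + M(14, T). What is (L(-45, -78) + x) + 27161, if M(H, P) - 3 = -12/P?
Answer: 47790231/1742 ≈ 27434.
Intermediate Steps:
M(H, P) = 3 - 12/P
L(r, T) = 3 + r² - 12/T + 24*T (L(r, T) = (r*r + 24*T) + (3 - 12/T) = (r² + 24*T) + (3 - 12/T) = 3 + r² - 12/T + 24*T)
x = 15673/134 (x = 7*(6717/(-48 - 90*(-5))) = 7*(6717/(-48 + 450)) = 7*(6717/402) = 7*(6717*(1/402)) = 7*(2239/134) = 15673/134 ≈ 116.96)
(L(-45, -78) + x) + 27161 = ((3 + (-45)² - 12/(-78) + 24*(-78)) + 15673/134) + 27161 = ((3 + 2025 - 12*(-1/78) - 1872) + 15673/134) + 27161 = ((3 + 2025 + 2/13 - 1872) + 15673/134) + 27161 = (2030/13 + 15673/134) + 27161 = 475769/1742 + 27161 = 47790231/1742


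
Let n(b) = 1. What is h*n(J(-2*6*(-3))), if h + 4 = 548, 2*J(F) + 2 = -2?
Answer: 544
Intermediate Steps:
J(F) = -2 (J(F) = -1 + (1/2)*(-2) = -1 - 1 = -2)
h = 544 (h = -4 + 548 = 544)
h*n(J(-2*6*(-3))) = 544*1 = 544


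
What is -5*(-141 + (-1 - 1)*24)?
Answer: 945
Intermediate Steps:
-5*(-141 + (-1 - 1)*24) = -5*(-141 - 2*24) = -5*(-141 - 48) = -5*(-189) = 945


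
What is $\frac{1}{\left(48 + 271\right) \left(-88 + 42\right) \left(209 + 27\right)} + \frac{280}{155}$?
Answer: $\frac{193931553}{107354984} \approx 1.8065$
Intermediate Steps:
$\frac{1}{\left(48 + 271\right) \left(-88 + 42\right) \left(209 + 27\right)} + \frac{280}{155} = \frac{1}{319 \left(\left(-46\right) 236\right)} + 280 \cdot \frac{1}{155} = \frac{1}{319 \left(-10856\right)} + \frac{56}{31} = \frac{1}{319} \left(- \frac{1}{10856}\right) + \frac{56}{31} = - \frac{1}{3463064} + \frac{56}{31} = \frac{193931553}{107354984}$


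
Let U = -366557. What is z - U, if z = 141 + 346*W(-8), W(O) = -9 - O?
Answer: 366352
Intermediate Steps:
z = -205 (z = 141 + 346*(-9 - 1*(-8)) = 141 + 346*(-9 + 8) = 141 + 346*(-1) = 141 - 346 = -205)
z - U = -205 - 1*(-366557) = -205 + 366557 = 366352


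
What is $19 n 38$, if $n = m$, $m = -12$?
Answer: $-8664$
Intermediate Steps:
$n = -12$
$19 n 38 = 19 \left(-12\right) 38 = \left(-228\right) 38 = -8664$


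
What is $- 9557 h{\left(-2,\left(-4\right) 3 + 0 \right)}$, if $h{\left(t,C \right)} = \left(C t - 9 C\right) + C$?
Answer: $-1146840$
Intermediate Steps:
$h{\left(t,C \right)} = - 8 C + C t$ ($h{\left(t,C \right)} = \left(- 9 C + C t\right) + C = - 8 C + C t$)
$- 9557 h{\left(-2,\left(-4\right) 3 + 0 \right)} = - 9557 \left(\left(-4\right) 3 + 0\right) \left(-8 - 2\right) = - 9557 \left(-12 + 0\right) \left(-10\right) = - 9557 \left(\left(-12\right) \left(-10\right)\right) = \left(-9557\right) 120 = -1146840$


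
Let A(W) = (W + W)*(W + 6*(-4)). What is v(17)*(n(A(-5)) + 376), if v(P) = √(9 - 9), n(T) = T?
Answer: 0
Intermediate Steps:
A(W) = 2*W*(-24 + W) (A(W) = (2*W)*(W - 24) = (2*W)*(-24 + W) = 2*W*(-24 + W))
v(P) = 0 (v(P) = √0 = 0)
v(17)*(n(A(-5)) + 376) = 0*(2*(-5)*(-24 - 5) + 376) = 0*(2*(-5)*(-29) + 376) = 0*(290 + 376) = 0*666 = 0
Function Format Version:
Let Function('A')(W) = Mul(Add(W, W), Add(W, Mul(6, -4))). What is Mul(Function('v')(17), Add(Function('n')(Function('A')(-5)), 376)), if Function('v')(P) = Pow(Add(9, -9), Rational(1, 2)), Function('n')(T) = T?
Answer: 0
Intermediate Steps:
Function('A')(W) = Mul(2, W, Add(-24, W)) (Function('A')(W) = Mul(Mul(2, W), Add(W, -24)) = Mul(Mul(2, W), Add(-24, W)) = Mul(2, W, Add(-24, W)))
Function('v')(P) = 0 (Function('v')(P) = Pow(0, Rational(1, 2)) = 0)
Mul(Function('v')(17), Add(Function('n')(Function('A')(-5)), 376)) = Mul(0, Add(Mul(2, -5, Add(-24, -5)), 376)) = Mul(0, Add(Mul(2, -5, -29), 376)) = Mul(0, Add(290, 376)) = Mul(0, 666) = 0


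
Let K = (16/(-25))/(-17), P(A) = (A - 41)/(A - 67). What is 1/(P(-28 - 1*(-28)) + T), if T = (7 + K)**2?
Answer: 12101875/606793052 ≈ 0.019944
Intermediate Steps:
P(A) = (-41 + A)/(-67 + A)
K = 16/425 (K = (16*(-1/25))*(-1/17) = -16/25*(-1/17) = 16/425 ≈ 0.037647)
T = 8946081/180625 (T = (7 + 16/425)**2 = (2991/425)**2 = 8946081/180625 ≈ 49.528)
1/(P(-28 - 1*(-28)) + T) = 1/((-41 + (-28 - 1*(-28)))/(-67 + (-28 - 1*(-28))) + 8946081/180625) = 1/((-41 + (-28 + 28))/(-67 + (-28 + 28)) + 8946081/180625) = 1/((-41 + 0)/(-67 + 0) + 8946081/180625) = 1/(-41/(-67) + 8946081/180625) = 1/(-1/67*(-41) + 8946081/180625) = 1/(41/67 + 8946081/180625) = 1/(606793052/12101875) = 12101875/606793052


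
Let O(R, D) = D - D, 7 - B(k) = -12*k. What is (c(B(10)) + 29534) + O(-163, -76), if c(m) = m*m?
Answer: 45663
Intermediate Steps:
B(k) = 7 + 12*k (B(k) = 7 - (-12)*k = 7 + 12*k)
O(R, D) = 0
c(m) = m**2
(c(B(10)) + 29534) + O(-163, -76) = ((7 + 12*10)**2 + 29534) + 0 = ((7 + 120)**2 + 29534) + 0 = (127**2 + 29534) + 0 = (16129 + 29534) + 0 = 45663 + 0 = 45663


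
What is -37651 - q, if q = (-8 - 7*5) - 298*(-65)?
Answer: -56978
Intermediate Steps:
q = 19327 (q = (-8 - 35) + 19370 = -43 + 19370 = 19327)
-37651 - q = -37651 - 1*19327 = -37651 - 19327 = -56978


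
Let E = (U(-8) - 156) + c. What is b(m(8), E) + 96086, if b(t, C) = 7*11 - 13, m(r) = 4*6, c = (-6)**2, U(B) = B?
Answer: 96150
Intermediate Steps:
c = 36
m(r) = 24
E = -128 (E = (-8 - 156) + 36 = -164 + 36 = -128)
b(t, C) = 64 (b(t, C) = 77 - 13 = 64)
b(m(8), E) + 96086 = 64 + 96086 = 96150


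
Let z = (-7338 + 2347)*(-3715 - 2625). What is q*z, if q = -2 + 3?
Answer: 31642940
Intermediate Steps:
q = 1
z = 31642940 (z = -4991*(-6340) = 31642940)
q*z = 1*31642940 = 31642940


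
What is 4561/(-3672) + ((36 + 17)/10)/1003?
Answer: -1339771/1083240 ≈ -1.2368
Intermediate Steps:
4561/(-3672) + ((36 + 17)/10)/1003 = 4561*(-1/3672) + (53*(1/10))*(1/1003) = -4561/3672 + (53/10)*(1/1003) = -4561/3672 + 53/10030 = -1339771/1083240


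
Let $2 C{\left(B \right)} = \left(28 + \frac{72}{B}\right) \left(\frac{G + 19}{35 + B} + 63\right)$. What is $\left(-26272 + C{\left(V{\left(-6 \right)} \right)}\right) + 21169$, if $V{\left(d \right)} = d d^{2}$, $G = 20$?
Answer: $- \frac{766441}{181} \approx -4234.5$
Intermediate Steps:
$V{\left(d \right)} = d^{3}$
$C{\left(B \right)} = \frac{\left(28 + \frac{72}{B}\right) \left(63 + \frac{39}{35 + B}\right)}{2}$ ($C{\left(B \right)} = \frac{\left(28 + \frac{72}{B}\right) \left(\frac{20 + 19}{35 + B} + 63\right)}{2} = \frac{\left(28 + \frac{72}{B}\right) \left(\frac{39}{35 + B} + 63\right)}{2} = \frac{\left(28 + \frac{72}{B}\right) \left(63 + \frac{39}{35 + B}\right)}{2}$)
$\left(-26272 + C{\left(V{\left(-6 \right)} \right)}\right) + 21169 = \left(-26272 + \frac{6 \left(13464 + 147 \left(\left(-6\right)^{3}\right)^{2} + 5614 \left(-6\right)^{3}\right)}{\left(-6\right)^{3} \left(35 + \left(-6\right)^{3}\right)}\right) + 21169 = \left(-26272 + \frac{6 \left(13464 + 147 \left(-216\right)^{2} + 5614 \left(-216\right)\right)}{\left(-216\right) \left(35 - 216\right)}\right) + 21169 = \left(-26272 + 6 \left(- \frac{1}{216}\right) \frac{1}{-181} \left(13464 + 147 \cdot 46656 - 1212624\right)\right) + 21169 = \left(-26272 + 6 \left(- \frac{1}{216}\right) \left(- \frac{1}{181}\right) \left(13464 + 6858432 - 1212624\right)\right) + 21169 = \left(-26272 + 6 \left(- \frac{1}{216}\right) \left(- \frac{1}{181}\right) 5659272\right) + 21169 = \left(-26272 + \frac{157202}{181}\right) + 21169 = - \frac{4598030}{181} + 21169 = - \frac{766441}{181}$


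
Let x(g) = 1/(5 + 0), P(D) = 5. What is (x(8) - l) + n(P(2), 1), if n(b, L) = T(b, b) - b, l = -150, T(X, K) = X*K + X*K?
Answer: 976/5 ≈ 195.20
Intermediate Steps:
T(X, K) = 2*K*X (T(X, K) = K*X + K*X = 2*K*X)
n(b, L) = -b + 2*b² (n(b, L) = 2*b*b - b = 2*b² - b = -b + 2*b²)
x(g) = ⅕ (x(g) = 1/5 = ⅕)
(x(8) - l) + n(P(2), 1) = (⅕ - 1*(-150)) + 5*(-1 + 2*5) = (⅕ + 150) + 5*(-1 + 10) = 751/5 + 5*9 = 751/5 + 45 = 976/5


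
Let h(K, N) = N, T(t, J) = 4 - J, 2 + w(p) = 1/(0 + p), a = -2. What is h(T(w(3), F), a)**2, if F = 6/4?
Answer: 4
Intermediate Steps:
w(p) = -2 + 1/p (w(p) = -2 + 1/(0 + p) = -2 + 1/p)
F = 3/2 (F = 6*(1/4) = 3/2 ≈ 1.5000)
h(T(w(3), F), a)**2 = (-2)**2 = 4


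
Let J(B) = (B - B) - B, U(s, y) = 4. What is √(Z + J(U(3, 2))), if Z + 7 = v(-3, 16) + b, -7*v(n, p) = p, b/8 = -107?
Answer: I*√42595/7 ≈ 29.484*I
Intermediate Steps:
b = -856 (b = 8*(-107) = -856)
v(n, p) = -p/7
J(B) = -B (J(B) = 0 - B = -B)
Z = -6057/7 (Z = -7 + (-⅐*16 - 856) = -7 + (-16/7 - 856) = -7 - 6008/7 = -6057/7 ≈ -865.29)
√(Z + J(U(3, 2))) = √(-6057/7 - 1*4) = √(-6057/7 - 4) = √(-6085/7) = I*√42595/7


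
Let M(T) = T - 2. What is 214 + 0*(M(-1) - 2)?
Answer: 214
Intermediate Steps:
M(T) = -2 + T
214 + 0*(M(-1) - 2) = 214 + 0*((-2 - 1) - 2) = 214 + 0*(-3 - 2) = 214 + 0*(-5) = 214 + 0 = 214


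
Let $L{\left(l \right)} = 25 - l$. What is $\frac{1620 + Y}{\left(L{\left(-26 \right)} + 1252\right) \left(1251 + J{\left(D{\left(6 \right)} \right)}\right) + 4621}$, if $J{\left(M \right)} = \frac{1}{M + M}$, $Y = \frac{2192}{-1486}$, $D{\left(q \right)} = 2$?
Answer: $\frac{4810256}{4859219257} \approx 0.00098992$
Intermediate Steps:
$Y = - \frac{1096}{743}$ ($Y = 2192 \left(- \frac{1}{1486}\right) = - \frac{1096}{743} \approx -1.4751$)
$J{\left(M \right)} = \frac{1}{2 M}$
$\frac{1620 + Y}{\left(L{\left(-26 \right)} + 1252\right) \left(1251 + J{\left(D{\left(6 \right)} \right)}\right) + 4621} = \frac{1620 - \frac{1096}{743}}{\left(\left(25 - -26\right) + 1252\right) \left(1251 + \frac{1}{2 \cdot 2}\right) + 4621} = \frac{1202564}{743 \left(\left(\left(25 + 26\right) + 1252\right) \left(1251 + \frac{1}{2} \cdot \frac{1}{2}\right) + 4621\right)} = \frac{1202564}{743 \left(\left(51 + 1252\right) \left(1251 + \frac{1}{4}\right) + 4621\right)} = \frac{1202564}{743 \left(1303 \cdot \frac{5005}{4} + 4621\right)} = \frac{1202564}{743 \left(\frac{6521515}{4} + 4621\right)} = \frac{1202564}{743 \cdot \frac{6539999}{4}} = \frac{1202564}{743} \cdot \frac{4}{6539999} = \frac{4810256}{4859219257}$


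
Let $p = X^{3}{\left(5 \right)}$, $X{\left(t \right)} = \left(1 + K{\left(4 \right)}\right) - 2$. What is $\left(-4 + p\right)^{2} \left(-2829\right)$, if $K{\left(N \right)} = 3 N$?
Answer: $-4981668141$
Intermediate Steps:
$X{\left(t \right)} = 11$ ($X{\left(t \right)} = \left(1 + 3 \cdot 4\right) - 2 = \left(1 + 12\right) - 2 = 13 - 2 = 11$)
$p = 1331$ ($p = 11^{3} = 1331$)
$\left(-4 + p\right)^{2} \left(-2829\right) = \left(-4 + 1331\right)^{2} \left(-2829\right) = 1327^{2} \left(-2829\right) = 1760929 \left(-2829\right) = -4981668141$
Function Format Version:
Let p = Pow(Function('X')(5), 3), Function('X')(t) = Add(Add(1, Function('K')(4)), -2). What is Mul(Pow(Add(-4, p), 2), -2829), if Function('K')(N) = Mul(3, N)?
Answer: -4981668141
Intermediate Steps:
Function('X')(t) = 11 (Function('X')(t) = Add(Add(1, Mul(3, 4)), -2) = Add(Add(1, 12), -2) = Add(13, -2) = 11)
p = 1331 (p = Pow(11, 3) = 1331)
Mul(Pow(Add(-4, p), 2), -2829) = Mul(Pow(Add(-4, 1331), 2), -2829) = Mul(Pow(1327, 2), -2829) = Mul(1760929, -2829) = -4981668141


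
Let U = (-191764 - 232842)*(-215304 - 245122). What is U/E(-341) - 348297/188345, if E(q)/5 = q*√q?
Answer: -348297/188345 + 195499642156*I*√341/581405 ≈ -1.8493 + 6.2093e+6*I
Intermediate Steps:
E(q) = 5*q^(3/2) (E(q) = 5*(q*√q) = 5*q^(3/2))
U = 195499642156 (U = -424606*(-460426) = 195499642156)
U/E(-341) - 348297/188345 = 195499642156/((5*(-341)^(3/2))) - 348297/188345 = 195499642156/((5*(-341*I*√341))) - 348297*1/188345 = 195499642156/((-1705*I*√341)) - 348297/188345 = 195499642156*(I*√341/581405) - 348297/188345 = 195499642156*I*√341/581405 - 348297/188345 = -348297/188345 + 195499642156*I*√341/581405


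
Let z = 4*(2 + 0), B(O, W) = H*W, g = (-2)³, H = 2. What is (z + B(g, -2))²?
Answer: 16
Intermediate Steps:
g = -8
B(O, W) = 2*W
z = 8 (z = 4*2 = 8)
(z + B(g, -2))² = (8 + 2*(-2))² = (8 - 4)² = 4² = 16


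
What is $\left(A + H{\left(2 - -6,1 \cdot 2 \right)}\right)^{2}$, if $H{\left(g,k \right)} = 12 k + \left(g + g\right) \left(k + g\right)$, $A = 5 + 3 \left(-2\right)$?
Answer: $33489$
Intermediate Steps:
$A = -1$ ($A = 5 - 6 = -1$)
$H{\left(g,k \right)} = 12 k + 2 g \left(g + k\right)$
$\left(A + H{\left(2 - -6,1 \cdot 2 \right)}\right)^{2} = \left(-1 + \left(2 \left(2 - -6\right)^{2} + 12 \cdot 1 \cdot 2 + 2 \left(2 - -6\right) 1 \cdot 2\right)\right)^{2} = \left(-1 + \left(2 \left(2 + 6\right)^{2} + 12 \cdot 2 + 2 \left(2 + 6\right) 2\right)\right)^{2} = \left(-1 + \left(2 \cdot 8^{2} + 24 + 2 \cdot 8 \cdot 2\right)\right)^{2} = \left(-1 + \left(2 \cdot 64 + 24 + 32\right)\right)^{2} = \left(-1 + \left(128 + 24 + 32\right)\right)^{2} = \left(-1 + 184\right)^{2} = 183^{2} = 33489$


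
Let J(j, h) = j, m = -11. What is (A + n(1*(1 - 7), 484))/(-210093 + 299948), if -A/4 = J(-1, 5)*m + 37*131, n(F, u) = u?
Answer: -18948/89855 ≈ -0.21087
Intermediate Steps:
A = -19432 (A = -4*(-1*(-11) + 37*131) = -4*(11 + 4847) = -4*4858 = -19432)
(A + n(1*(1 - 7), 484))/(-210093 + 299948) = (-19432 + 484)/(-210093 + 299948) = -18948/89855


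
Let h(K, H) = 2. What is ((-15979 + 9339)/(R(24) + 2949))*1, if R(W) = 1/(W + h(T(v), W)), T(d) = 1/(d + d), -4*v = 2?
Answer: -34528/15335 ≈ -2.2516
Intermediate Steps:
v = -1/2 (v = -1/4*2 = -1/2 ≈ -0.50000)
T(d) = 1/(2*d)
R(W) = 1/(2 + W) (R(W) = 1/(W + 2) = 1/(2 + W))
((-15979 + 9339)/(R(24) + 2949))*1 = ((-15979 + 9339)/(1/(2 + 24) + 2949))*1 = -6640/(1/26 + 2949)*1 = -6640/76675/26*1 = -6640*26/76675*1 = -34528/15335*1 = -34528/15335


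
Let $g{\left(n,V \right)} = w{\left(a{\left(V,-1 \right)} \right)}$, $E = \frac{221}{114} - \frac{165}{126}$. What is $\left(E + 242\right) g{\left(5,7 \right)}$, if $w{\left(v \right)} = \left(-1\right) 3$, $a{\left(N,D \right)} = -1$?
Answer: $- \frac{96809}{133} \approx -727.89$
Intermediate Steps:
$E = \frac{251}{399}$ ($E = 221 \cdot \frac{1}{114} - \frac{55}{42} = \frac{221}{114} - \frac{55}{42} = \frac{251}{399} \approx 0.62907$)
$w{\left(v \right)} = -3$
$g{\left(n,V \right)} = -3$
$\left(E + 242\right) g{\left(5,7 \right)} = \left(\frac{251}{399} + 242\right) \left(-3\right) = \frac{96809}{399} \left(-3\right) = - \frac{96809}{133}$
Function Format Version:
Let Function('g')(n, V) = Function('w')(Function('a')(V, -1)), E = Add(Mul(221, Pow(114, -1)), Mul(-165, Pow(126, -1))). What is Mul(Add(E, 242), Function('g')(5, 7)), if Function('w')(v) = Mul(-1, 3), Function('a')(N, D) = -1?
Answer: Rational(-96809, 133) ≈ -727.89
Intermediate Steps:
E = Rational(251, 399) (E = Add(Mul(221, Rational(1, 114)), Mul(-165, Rational(1, 126))) = Add(Rational(221, 114), Rational(-55, 42)) = Rational(251, 399) ≈ 0.62907)
Function('w')(v) = -3
Function('g')(n, V) = -3
Mul(Add(E, 242), Function('g')(5, 7)) = Mul(Add(Rational(251, 399), 242), -3) = Mul(Rational(96809, 399), -3) = Rational(-96809, 133)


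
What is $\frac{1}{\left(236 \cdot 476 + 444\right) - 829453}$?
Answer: $- \frac{1}{716673} \approx -1.3953 \cdot 10^{-6}$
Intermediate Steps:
$\frac{1}{\left(236 \cdot 476 + 444\right) - 829453} = \frac{1}{\left(112336 + 444\right) - 829453} = \frac{1}{112780 - 829453} = \frac{1}{-716673} = - \frac{1}{716673}$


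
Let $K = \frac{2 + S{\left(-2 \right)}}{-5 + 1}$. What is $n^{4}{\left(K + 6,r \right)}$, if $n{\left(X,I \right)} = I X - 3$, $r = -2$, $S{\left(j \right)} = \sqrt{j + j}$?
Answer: $\left(14 - i\right)^{4} \approx 37241.0 - 10920.0 i$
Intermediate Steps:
$S{\left(j \right)} = \sqrt{2} \sqrt{j}$ ($S{\left(j \right)} = \sqrt{2 j} = \sqrt{2} \sqrt{j}$)
$K = - \frac{1}{2} - \frac{i}{2}$ ($K = \frac{2 + \sqrt{2} \sqrt{-2}}{-5 + 1} = \frac{2 + \sqrt{2} i \sqrt{2}}{-4} = \left(2 + 2 i\right) \left(- \frac{1}{4}\right) = - \frac{1}{2} - \frac{i}{2} \approx -0.5 - 0.5 i$)
$n{\left(X,I \right)} = -3 + I X$
$n^{4}{\left(K + 6,r \right)} = \left(-3 - 2 \left(\left(- \frac{1}{2} - \frac{i}{2}\right) + 6\right)\right)^{4} = \left(-3 - 2 \left(\frac{11}{2} - \frac{i}{2}\right)\right)^{4} = \left(-3 - \left(11 - i\right)\right)^{4} = \left(-14 + i\right)^{4}$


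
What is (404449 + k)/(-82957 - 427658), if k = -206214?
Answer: -39647/102123 ≈ -0.38823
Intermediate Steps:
(404449 + k)/(-82957 - 427658) = (404449 - 206214)/(-82957 - 427658) = 198235/(-510615) = 198235*(-1/510615) = -39647/102123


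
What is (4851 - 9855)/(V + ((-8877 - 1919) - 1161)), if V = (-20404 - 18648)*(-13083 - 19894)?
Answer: -5004/1287805847 ≈ -3.8857e-6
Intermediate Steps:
V = 1287817804 (V = -39052*(-32977) = 1287817804)
(4851 - 9855)/(V + ((-8877 - 1919) - 1161)) = (4851 - 9855)/(1287817804 + ((-8877 - 1919) - 1161)) = -5004/(1287817804 + (-10796 - 1161)) = -5004/(1287817804 - 11957) = -5004/1287805847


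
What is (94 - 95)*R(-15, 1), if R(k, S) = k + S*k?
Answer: 30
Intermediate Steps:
(94 - 95)*R(-15, 1) = (94 - 95)*(-15*(1 + 1)) = -(-15)*2 = -1*(-30) = 30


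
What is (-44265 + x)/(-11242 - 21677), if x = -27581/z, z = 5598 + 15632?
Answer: 939773531/698870370 ≈ 1.3447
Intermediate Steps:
z = 21230
x = -27581/21230 ≈ -1.2992
(-44265 + x)/(-11242 - 21677) = (-44265 - 27581/21230)/(-11242 - 21677) = -939773531/21230/(-32919) = -939773531/21230*(-1/32919) = 939773531/698870370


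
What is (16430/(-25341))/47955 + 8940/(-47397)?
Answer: -724327597894/3839876344269 ≈ -0.18863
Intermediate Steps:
(16430/(-25341))/47955 + 8940/(-47397) = (16430*(-1/25341))*(1/47955) + 8940*(-1/47397) = -16430/25341*1/47955 - 2980/15799 = -3286/243045531 - 2980/15799 = -724327597894/3839876344269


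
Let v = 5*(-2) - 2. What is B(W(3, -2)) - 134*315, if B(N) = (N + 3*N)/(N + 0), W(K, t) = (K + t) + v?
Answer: -42206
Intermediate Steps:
v = -12 (v = -10 - 2 = -12)
W(K, t) = -12 + K + t (W(K, t) = (K + t) - 12 = -12 + K + t)
B(N) = 4 (B(N) = (4*N)/N = 4)
B(W(3, -2)) - 134*315 = 4 - 134*315 = 4 - 42210 = -42206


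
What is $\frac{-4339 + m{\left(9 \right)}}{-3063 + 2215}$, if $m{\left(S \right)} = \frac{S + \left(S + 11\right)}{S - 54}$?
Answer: $\frac{48821}{9540} \approx 5.1175$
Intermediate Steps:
$m{\left(S \right)} = \frac{11 + 2 S}{-54 + S}$ ($m{\left(S \right)} = \frac{S + \left(11 + S\right)}{-54 + S} = \frac{11 + 2 S}{-54 + S}$)
$\frac{-4339 + m{\left(9 \right)}}{-3063 + 2215} = \frac{-4339 + \frac{11 + 2 \cdot 9}{-54 + 9}}{-3063 + 2215} = \frac{-4339 + \frac{11 + 18}{-45}}{-848} = \left(-4339 - \frac{29}{45}\right) \left(- \frac{1}{848}\right) = \left(- \frac{195284}{45}\right) \left(- \frac{1}{848}\right) = \frac{48821}{9540}$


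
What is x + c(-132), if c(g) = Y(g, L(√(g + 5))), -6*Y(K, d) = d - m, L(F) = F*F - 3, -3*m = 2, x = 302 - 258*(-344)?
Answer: 801680/9 ≈ 89076.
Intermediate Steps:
x = 89054 (x = 302 + 88752 = 89054)
m = -⅔ (m = -⅓*2 = -⅔ ≈ -0.66667)
L(F) = -3 + F² (L(F) = F² - 3 = -3 + F²)
Y(K, d) = -⅑ - d/6 (Y(K, d) = -(d - 1*(-⅔))/6 = -(d + ⅔)/6 = -(⅔ + d)/6 = -⅑ - d/6)
c(g) = -4/9 - g/6 (c(g) = -⅑ - (-3 + (√(g + 5))²)/6 = -⅑ - (-3 + (√(5 + g))²)/6 = -⅑ - (-3 + (5 + g))/6 = -⅑ - (2 + g)/6 = -⅑ + (-⅓ - g/6) = -4/9 - g/6)
x + c(-132) = 89054 + (-4/9 - ⅙*(-132)) = 89054 + (-4/9 + 22) = 89054 + 194/9 = 801680/9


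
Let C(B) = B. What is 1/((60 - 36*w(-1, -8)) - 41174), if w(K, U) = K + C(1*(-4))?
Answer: -1/40934 ≈ -2.4430e-5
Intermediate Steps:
w(K, U) = -4 + K (w(K, U) = K + 1*(-4) = K - 4 = -4 + K)
1/((60 - 36*w(-1, -8)) - 41174) = 1/((60 - 36*(-4 - 1)) - 41174) = 1/((60 - 36*(-5)) - 41174) = 1/((60 + 180) - 41174) = 1/(240 - 41174) = 1/(-40934) = -1/40934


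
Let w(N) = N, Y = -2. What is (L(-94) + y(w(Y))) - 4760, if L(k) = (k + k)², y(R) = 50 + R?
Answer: 30632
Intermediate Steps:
L(k) = 4*k² (L(k) = (2*k)² = 4*k²)
(L(-94) + y(w(Y))) - 4760 = (4*(-94)² + (50 - 2)) - 4760 = (4*8836 + 48) - 4760 = (35344 + 48) - 4760 = 35392 - 4760 = 30632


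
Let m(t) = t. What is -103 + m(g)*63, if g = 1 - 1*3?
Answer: -229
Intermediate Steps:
g = -2 (g = 1 - 3 = -2)
-103 + m(g)*63 = -103 - 2*63 = -103 - 126 = -229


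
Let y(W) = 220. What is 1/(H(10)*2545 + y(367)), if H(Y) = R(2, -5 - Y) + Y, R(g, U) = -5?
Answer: 1/12945 ≈ 7.7250e-5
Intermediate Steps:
H(Y) = -5 + Y
1/(H(10)*2545 + y(367)) = 1/((-5 + 10)*2545 + 220) = 1/(5*2545 + 220) = 1/(12725 + 220) = 1/12945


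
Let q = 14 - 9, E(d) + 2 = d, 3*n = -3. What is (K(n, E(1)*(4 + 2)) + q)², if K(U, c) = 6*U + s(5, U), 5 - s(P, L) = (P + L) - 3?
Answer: 9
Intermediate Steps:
n = -1 (n = (⅓)*(-3) = -1)
E(d) = -2 + d
s(P, L) = 8 - L - P (s(P, L) = 5 - ((P + L) - 3) = 5 - ((L + P) - 3) = 5 - (-3 + L + P) = 5 + (3 - L - P) = 8 - L - P)
K(U, c) = 3 + 5*U (K(U, c) = 6*U + (8 - U - 1*5) = 6*U + (8 - U - 5) = 6*U + (3 - U) = 3 + 5*U)
q = 5
(K(n, E(1)*(4 + 2)) + q)² = ((3 + 5*(-1)) + 5)² = ((3 - 5) + 5)² = (-2 + 5)² = 3² = 9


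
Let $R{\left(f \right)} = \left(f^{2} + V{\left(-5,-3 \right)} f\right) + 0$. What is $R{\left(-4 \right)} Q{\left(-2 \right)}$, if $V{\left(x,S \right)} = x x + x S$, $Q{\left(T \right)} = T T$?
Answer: $-576$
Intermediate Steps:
$Q{\left(T \right)} = T^{2}$
$V{\left(x,S \right)} = x^{2} + S x$
$R{\left(f \right)} = f^{2} + 40 f$ ($R{\left(f \right)} = \left(f^{2} + - 5 \left(-3 - 5\right) f\right) + 0 = \left(f^{2} + \left(-5\right) \left(-8\right) f\right) + 0 = \left(f^{2} + 40 f\right) + 0 = f^{2} + 40 f$)
$R{\left(-4 \right)} Q{\left(-2 \right)} = - 4 \left(40 - 4\right) \left(-2\right)^{2} = \left(-4\right) 36 \cdot 4 = \left(-144\right) 4 = -576$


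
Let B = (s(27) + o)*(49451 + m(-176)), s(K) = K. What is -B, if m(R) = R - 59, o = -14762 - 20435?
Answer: 1730926720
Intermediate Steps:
o = -35197
m(R) = -59 + R
B = -1730926720 (B = (27 - 35197)*(49451 + (-59 - 176)) = -35170*(49451 - 235) = -35170*49216 = -1730926720)
-B = -1*(-1730926720) = 1730926720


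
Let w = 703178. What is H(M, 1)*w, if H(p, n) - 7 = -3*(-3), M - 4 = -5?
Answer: 11250848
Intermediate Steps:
M = -1 (M = 4 - 5 = -1)
H(p, n) = 16 (H(p, n) = 7 - 3*(-3) = 7 + 9 = 16)
H(M, 1)*w = 16*703178 = 11250848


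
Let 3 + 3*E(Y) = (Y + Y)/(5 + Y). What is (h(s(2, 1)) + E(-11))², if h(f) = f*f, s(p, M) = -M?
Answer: 121/81 ≈ 1.4938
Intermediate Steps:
E(Y) = -1 + 2*Y/(3*(5 + Y)) (E(Y) = -1 + ((Y + Y)/(5 + Y))/3 = -1 + ((2*Y)/(5 + Y))/3 = -1 + (2*Y/(5 + Y))/3 = -1 + 2*Y/(3*(5 + Y)))
h(f) = f²
(h(s(2, 1)) + E(-11))² = ((-1*1)² + (-15 - 1*(-11))/(3*(5 - 11)))² = ((-1)² + (⅓)*(-15 + 11)/(-6))² = (1 + (⅓)*(-⅙)*(-4))² = (1 + 2/9)² = (11/9)² = 121/81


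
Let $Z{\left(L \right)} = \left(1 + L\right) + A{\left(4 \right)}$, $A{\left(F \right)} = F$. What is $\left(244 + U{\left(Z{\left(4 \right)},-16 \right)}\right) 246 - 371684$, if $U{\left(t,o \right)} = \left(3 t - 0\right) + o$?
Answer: $-308954$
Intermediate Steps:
$Z{\left(L \right)} = 5 + L$ ($Z{\left(L \right)} = \left(1 + L\right) + 4 = 5 + L$)
$U{\left(t,o \right)} = o + 3 t$ ($U{\left(t,o \right)} = \left(3 t + 0\right) + o = 3 t + o = o + 3 t$)
$\left(244 + U{\left(Z{\left(4 \right)},-16 \right)}\right) 246 - 371684 = \left(244 - \left(16 - 3 \left(5 + 4\right)\right)\right) 246 - 371684 = \left(244 + \left(-16 + 3 \cdot 9\right)\right) 246 - 371684 = \left(244 + \left(-16 + 27\right)\right) 246 - 371684 = \left(244 + 11\right) 246 - 371684 = 255 \cdot 246 - 371684 = 62730 - 371684 = -308954$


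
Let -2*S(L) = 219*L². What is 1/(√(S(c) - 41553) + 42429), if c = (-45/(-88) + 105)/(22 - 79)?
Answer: 79075889024/3355189037936089 - 1672*I*√468855220758/10065567113808267 ≈ 2.3568e-5 - 1.1374e-7*I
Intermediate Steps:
c = -3095/1672 (c = (-45*(-1/88) + 105)/(-57) = (45/88 + 105)*(-1/57) = (9285/88)*(-1/57) = -3095/1672 ≈ -1.8511)
S(L) = -219*L²/2
1/(√(S(c) - 41553) + 42429) = 1/(√(-219*(-3095/1672)²/2 - 41553) + 42429) = 1/(√(-219/2*9579025/2795584 - 41553) + 42429) = 1/(√(-2097806475/5591168 - 41553) + 42429) = 1/(√(-234427610379/5591168) + 42429) = 1/(I*√468855220758/3344 + 42429) = 1/(42429 + I*√468855220758/3344)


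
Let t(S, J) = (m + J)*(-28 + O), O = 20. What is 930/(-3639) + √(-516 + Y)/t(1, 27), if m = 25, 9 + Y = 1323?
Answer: -310/1213 - √798/416 ≈ -0.32347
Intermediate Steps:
Y = 1314 (Y = -9 + 1323 = 1314)
t(S, J) = -200 - 8*J (t(S, J) = (25 + J)*(-28 + 20) = (25 + J)*(-8) = -200 - 8*J)
930/(-3639) + √(-516 + Y)/t(1, 27) = 930/(-3639) + √(-516 + 1314)/(-200 - 8*27) = 930*(-1/3639) + √798/(-200 - 216) = -310/1213 + √798/(-416) = -310/1213 + √798*(-1/416) = -310/1213 - √798/416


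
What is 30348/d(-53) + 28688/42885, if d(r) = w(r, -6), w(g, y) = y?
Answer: -216883642/42885 ≈ -5057.3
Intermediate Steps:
d(r) = -6
30348/d(-53) + 28688/42885 = 30348/(-6) + 28688/42885 = 30348*(-⅙) + 28688*(1/42885) = -5058 + 28688/42885 = -216883642/42885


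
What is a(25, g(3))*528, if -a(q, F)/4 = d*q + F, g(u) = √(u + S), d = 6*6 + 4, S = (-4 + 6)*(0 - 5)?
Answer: -2112000 - 2112*I*√7 ≈ -2.112e+6 - 5587.8*I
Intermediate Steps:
S = -10 (S = 2*(-5) = -10)
d = 40 (d = 36 + 4 = 40)
g(u) = √(-10 + u) (g(u) = √(u - 10) = √(-10 + u))
a(q, F) = -160*q - 4*F (a(q, F) = -4*(40*q + F) = -4*(F + 40*q) = -160*q - 4*F)
a(25, g(3))*528 = (-160*25 - 4*√(-10 + 3))*528 = (-4000 - 4*I*√7)*528 = -2112000 - 2112*I*√7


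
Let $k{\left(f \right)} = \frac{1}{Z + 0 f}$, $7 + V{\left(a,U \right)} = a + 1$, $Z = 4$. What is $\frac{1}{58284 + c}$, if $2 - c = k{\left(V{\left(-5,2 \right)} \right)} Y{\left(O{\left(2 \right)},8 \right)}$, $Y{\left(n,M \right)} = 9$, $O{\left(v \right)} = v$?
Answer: $\frac{4}{233135} \approx 1.7157 \cdot 10^{-5}$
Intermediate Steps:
$V{\left(a,U \right)} = -6 + a$ ($V{\left(a,U \right)} = -7 + \left(a + 1\right) = -7 + \left(1 + a\right) = -6 + a$)
$k{\left(f \right)} = \frac{1}{4}$ ($k{\left(f \right)} = \frac{1}{4 + 0 f} = \frac{1}{4 + 0} = \frac{1}{4}$)
$c = - \frac{1}{4}$ ($c = 2 - \frac{1}{4} \cdot 9 = 2 - \frac{9}{4} = - \frac{1}{4} \approx -0.25$)
$\frac{1}{58284 + c} = \frac{1}{58284 - \frac{1}{4}} = \frac{1}{\frac{233135}{4}} = \frac{4}{233135}$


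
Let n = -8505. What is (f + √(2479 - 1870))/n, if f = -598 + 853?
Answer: -17/567 - √609/8505 ≈ -0.032884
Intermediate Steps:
f = 255
(f + √(2479 - 1870))/n = (255 + √(2479 - 1870))/(-8505) = (255 + √609)*(-1/8505) = -17/567 - √609/8505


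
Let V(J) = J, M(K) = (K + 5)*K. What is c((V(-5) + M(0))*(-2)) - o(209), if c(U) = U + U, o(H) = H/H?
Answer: 19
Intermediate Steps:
o(H) = 1
M(K) = K*(5 + K) (M(K) = (5 + K)*K = K*(5 + K))
c(U) = 2*U
c((V(-5) + M(0))*(-2)) - o(209) = 2*((-5 + 0*(5 + 0))*(-2)) - 1*1 = 2*((-5 + 0*5)*(-2)) - 1 = 2*((-5 + 0)*(-2)) - 1 = 2*(-5*(-2)) - 1 = 2*10 - 1 = 20 - 1 = 19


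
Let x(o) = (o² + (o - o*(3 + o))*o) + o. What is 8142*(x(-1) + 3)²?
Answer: 32568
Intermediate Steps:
x(o) = o + o² + o*(o - o*(3 + o)) (x(o) = (o² + (o - o*(3 + o))*o) + o = (o² + o*(o - o*(3 + o))) + o = o + o² + o*(o - o*(3 + o)))
8142*(x(-1) + 3)² = 8142*(-(1 - 1*(-1) - 1*(-1)²) + 3)² = 8142*(-(1 + 1 - 1*1) + 3)² = 8142*(-(1 + 1 - 1) + 3)² = 8142*(-1*1 + 3)² = 8142*(-1 + 3)² = 8142*2² = 8142*4 = 32568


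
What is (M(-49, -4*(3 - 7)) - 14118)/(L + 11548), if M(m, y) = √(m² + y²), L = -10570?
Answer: -2353/163 + √2657/978 ≈ -14.383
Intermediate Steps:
(M(-49, -4*(3 - 7)) - 14118)/(L + 11548) = (√((-49)² + (-4*(3 - 7))²) - 14118)/(-10570 + 11548) = (√(2401 + (-4*(-4))²) - 14118)/978 = (√(2401 + 16²) - 14118)*(1/978) = (√(2401 + 256) - 14118)*(1/978) = (√2657 - 14118)*(1/978) = (-14118 + √2657)*(1/978) = -2353/163 + √2657/978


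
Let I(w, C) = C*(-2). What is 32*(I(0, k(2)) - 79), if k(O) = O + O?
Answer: -2784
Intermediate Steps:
k(O) = 2*O
I(w, C) = -2*C
32*(I(0, k(2)) - 79) = 32*(-4*2 - 79) = 32*(-2*4 - 79) = 32*(-8 - 79) = 32*(-87) = -2784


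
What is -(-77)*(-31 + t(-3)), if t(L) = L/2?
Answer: -5005/2 ≈ -2502.5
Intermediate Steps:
t(L) = L/2
-(-77)*(-31 + t(-3)) = -(-77)*(-31 + (½)*(-3)) = -(-77)*(-31 - 3/2) = -(-77)*(-65)/2 = -1*5005/2 = -5005/2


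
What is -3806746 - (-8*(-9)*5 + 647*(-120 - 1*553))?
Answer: -3371675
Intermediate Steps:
-3806746 - (-8*(-9)*5 + 647*(-120 - 1*553)) = -3806746 - (72*5 + 647*(-120 - 553)) = -3806746 - (360 + 647*(-673)) = -3806746 - (360 - 435431) = -3806746 - 1*(-435071) = -3806746 + 435071 = -3371675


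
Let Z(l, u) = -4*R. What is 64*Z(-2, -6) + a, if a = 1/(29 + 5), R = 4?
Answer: -34815/34 ≈ -1024.0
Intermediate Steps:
Z(l, u) = -16 (Z(l, u) = -4*4 = -16)
a = 1/34 ≈ 0.029412
64*Z(-2, -6) + a = 64*(-16) + 1/34 = -1024 + 1/34 = -34815/34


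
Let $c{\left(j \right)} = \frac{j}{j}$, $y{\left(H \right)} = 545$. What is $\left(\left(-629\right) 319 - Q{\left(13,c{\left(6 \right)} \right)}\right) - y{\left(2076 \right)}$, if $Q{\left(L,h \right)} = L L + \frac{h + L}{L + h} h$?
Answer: $-201366$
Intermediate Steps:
$c{\left(j \right)} = 1$
$Q{\left(L,h \right)} = h + L^{2}$ ($Q{\left(L,h \right)} = L^{2} + \frac{L + h}{L + h} h = L^{2} + 1 h = L^{2} + h = h + L^{2}$)
$\left(\left(-629\right) 319 - Q{\left(13,c{\left(6 \right)} \right)}\right) - y{\left(2076 \right)} = \left(\left(-629\right) 319 - \left(1 + 13^{2}\right)\right) - 545 = \left(-200651 - \left(1 + 169\right)\right) - 545 = \left(-200651 - 170\right) - 545 = -200821 - 545 = -201366$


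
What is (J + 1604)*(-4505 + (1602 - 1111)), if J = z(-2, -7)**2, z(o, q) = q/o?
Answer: -12975255/2 ≈ -6.4876e+6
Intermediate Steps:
J = 49/4 (J = (-7/(-2))**2 = (-7*(-1/2))**2 = (7/2)**2 = 49/4 ≈ 12.250)
(J + 1604)*(-4505 + (1602 - 1111)) = (49/4 + 1604)*(-4505 + (1602 - 1111)) = 6465*(-4505 + 491)/4 = (6465/4)*(-4014) = -12975255/2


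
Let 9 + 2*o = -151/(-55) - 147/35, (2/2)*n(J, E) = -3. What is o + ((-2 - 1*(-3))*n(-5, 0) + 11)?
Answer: 61/22 ≈ 2.7727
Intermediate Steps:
n(J, E) = -3
o = -115/22 (o = -9/2 + (-151/(-55) - 147/35)/2 = -9/2 + (-151*(-1/55) - 147*1/35)/2 = -9/2 + (151/55 - 21/5)/2 = -9/2 + (½)*(-16/11) = -9/2 - 8/11 = -115/22 ≈ -5.2273)
o + ((-2 - 1*(-3))*n(-5, 0) + 11) = -115/22 + ((-2 - 1*(-3))*(-3) + 11) = -115/22 + ((-2 + 3)*(-3) + 11) = -115/22 + (1*(-3) + 11) = -115/22 + (-3 + 11) = -115/22 + 8 = 61/22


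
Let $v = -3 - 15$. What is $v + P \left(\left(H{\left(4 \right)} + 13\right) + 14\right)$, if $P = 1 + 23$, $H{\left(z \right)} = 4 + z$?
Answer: $822$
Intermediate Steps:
$v = -18$ ($v = -3 - 15 = -18$)
$P = 24$
$v + P \left(\left(H{\left(4 \right)} + 13\right) + 14\right) = -18 + 24 \left(\left(\left(4 + 4\right) + 13\right) + 14\right) = -18 + 24 \left(\left(8 + 13\right) + 14\right) = -18 + 24 \left(21 + 14\right) = -18 + 24 \cdot 35 = -18 + 840 = 822$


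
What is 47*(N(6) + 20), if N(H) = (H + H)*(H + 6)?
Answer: 7708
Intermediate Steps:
N(H) = 2*H*(6 + H) (N(H) = (2*H)*(6 + H) = 2*H*(6 + H))
47*(N(6) + 20) = 47*(2*6*(6 + 6) + 20) = 47*(2*6*12 + 20) = 47*(144 + 20) = 47*164 = 7708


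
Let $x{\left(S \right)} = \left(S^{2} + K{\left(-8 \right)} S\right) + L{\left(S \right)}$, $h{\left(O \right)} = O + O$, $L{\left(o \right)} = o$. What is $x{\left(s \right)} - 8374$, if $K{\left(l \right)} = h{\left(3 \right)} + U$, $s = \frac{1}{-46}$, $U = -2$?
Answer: $- \frac{17719613}{2116} \approx -8374.1$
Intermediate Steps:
$h{\left(O \right)} = 2 O$
$s = - \frac{1}{46} \approx -0.021739$
$K{\left(l \right)} = 4$ ($K{\left(l \right)} = 2 \cdot 3 - 2 = 6 - 2 = 4$)
$x{\left(S \right)} = S^{2} + 5 S$ ($x{\left(S \right)} = \left(S^{2} + 4 S\right) + S = S^{2} + 5 S$)
$x{\left(s \right)} - 8374 = - \frac{5 - \frac{1}{46}}{46} - 8374 = \left(- \frac{1}{46}\right) \frac{229}{46} - 8374 = - \frac{229}{2116} - 8374 = - \frac{17719613}{2116}$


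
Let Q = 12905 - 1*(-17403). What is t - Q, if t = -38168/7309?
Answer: -221559340/7309 ≈ -30313.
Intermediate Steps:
t = -38168/7309 (t = -38168*1/7309 = -38168/7309 ≈ -5.2221)
Q = 30308 (Q = 12905 + 17403 = 30308)
t - Q = -38168/7309 - 1*30308 = -38168/7309 - 30308 = -221559340/7309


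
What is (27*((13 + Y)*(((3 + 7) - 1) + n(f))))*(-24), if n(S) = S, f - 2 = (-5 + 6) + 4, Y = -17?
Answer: 41472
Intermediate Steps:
f = 7 (f = 2 + ((-5 + 6) + 4) = 2 + (1 + 4) = 2 + 5 = 7)
(27*((13 + Y)*(((3 + 7) - 1) + n(f))))*(-24) = (27*((13 - 17)*(((3 + 7) - 1) + 7)))*(-24) = (27*(-4*((10 - 1) + 7)))*(-24) = (27*(-4*(9 + 7)))*(-24) = (27*(-4*16))*(-24) = (27*(-64))*(-24) = -1728*(-24) = 41472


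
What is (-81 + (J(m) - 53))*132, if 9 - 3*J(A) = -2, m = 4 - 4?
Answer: -17204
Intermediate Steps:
m = 0
J(A) = 11/3 (J(A) = 3 - 1/3*(-2) = 3 + 2/3 = 11/3)
(-81 + (J(m) - 53))*132 = (-81 + (11/3 - 53))*132 = (-81 - 148/3)*132 = -391/3*132 = -17204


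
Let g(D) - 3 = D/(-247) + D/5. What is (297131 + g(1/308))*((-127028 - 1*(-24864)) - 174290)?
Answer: -710133868637717/8645 ≈ -8.2144e+10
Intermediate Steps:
g(D) = 3 + 242*D/1235 (g(D) = 3 + (D/(-247) + D/5) = 3 + (D*(-1/247) + D*(1/5)) = 3 + (-D/247 + D/5) = 3 + 242*D/1235)
(297131 + g(1/308))*((-127028 - 1*(-24864)) - 174290) = (297131 + (3 + (242/1235)/308))*((-127028 - 1*(-24864)) - 174290) = (297131 + (3 + (242/1235)*(1/308)))*((-127028 + 24864) - 174290) = (297131 + (3 + 11/17290))*(-102164 - 174290) = (297131 + 51881/17290)*(-276454) = (5137446871/17290)*(-276454) = -710133868637717/8645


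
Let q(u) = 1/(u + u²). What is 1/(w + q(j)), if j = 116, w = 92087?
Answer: 13572/1249804765 ≈ 1.0859e-5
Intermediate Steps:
1/(w + q(j)) = 1/(92087 + 1/(116*(1 + 116))) = 1/(92087 + (1/116)/117) = 1/(92087 + (1/116)*(1/117)) = 1/(92087 + 1/13572) = 1/(1249804765/13572) = 13572/1249804765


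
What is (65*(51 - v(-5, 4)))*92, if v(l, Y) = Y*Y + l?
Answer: 239200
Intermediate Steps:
v(l, Y) = l + Y**2 (v(l, Y) = Y**2 + l = l + Y**2)
(65*(51 - v(-5, 4)))*92 = (65*(51 - (-5 + 4**2)))*92 = (65*(51 - (-5 + 16)))*92 = (65*(51 - 1*11))*92 = (65*(51 - 11))*92 = (65*40)*92 = 2600*92 = 239200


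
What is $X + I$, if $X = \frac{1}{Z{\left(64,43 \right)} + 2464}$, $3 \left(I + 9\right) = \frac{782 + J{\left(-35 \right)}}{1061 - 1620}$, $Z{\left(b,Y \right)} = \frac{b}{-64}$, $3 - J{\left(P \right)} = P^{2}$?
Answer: $- \frac{12029554}{1376817} \approx -8.7372$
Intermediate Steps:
$J{\left(P \right)} = 3 - P^{2}$
$Z{\left(b,Y \right)} = - \frac{b}{64}$ ($Z{\left(b,Y \right)} = b \left(- \frac{1}{64}\right) = - \frac{b}{64}$)
$I = - \frac{14653}{1677}$ ($I = -9 + \frac{\left(782 + \left(3 - \left(-35\right)^{2}\right)\right) \frac{1}{1061 - 1620}}{3} = -9 + \frac{\left(782 + \left(3 - 1225\right)\right) \frac{1}{-559}}{3} = -9 + \frac{\left(782 + \left(3 - 1225\right)\right) \left(- \frac{1}{559}\right)}{3} = -9 + \frac{\left(782 - 1222\right) \left(- \frac{1}{559}\right)}{3} = -9 + \frac{\left(-440\right) \left(- \frac{1}{559}\right)}{3} = -9 + \frac{1}{3} \cdot \frac{440}{559} = -9 + \frac{440}{1677} = - \frac{14653}{1677} \approx -8.7376$)
$X = \frac{1}{2463}$ ($X = \frac{1}{\left(- \frac{1}{64}\right) 64 + 2464} = \frac{1}{-1 + 2464} = \frac{1}{2463} \approx 0.00040601$)
$X + I = \frac{1}{2463} - \frac{14653}{1677} = - \frac{12029554}{1376817}$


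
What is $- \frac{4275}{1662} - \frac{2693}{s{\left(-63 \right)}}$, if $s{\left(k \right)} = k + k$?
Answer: $\frac{328093}{17451} \approx 18.801$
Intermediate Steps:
$s{\left(k \right)} = 2 k$
$- \frac{4275}{1662} - \frac{2693}{s{\left(-63 \right)}} = - \frac{4275}{1662} - \frac{2693}{2 \left(-63\right)} = \left(-4275\right) \frac{1}{1662} - \frac{2693}{-126} = - \frac{1425}{554} - - \frac{2693}{126} = - \frac{1425}{554} + \frac{2693}{126} = \frac{328093}{17451}$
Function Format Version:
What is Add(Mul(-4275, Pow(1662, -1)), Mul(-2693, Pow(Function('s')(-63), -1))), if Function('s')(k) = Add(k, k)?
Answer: Rational(328093, 17451) ≈ 18.801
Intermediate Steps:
Function('s')(k) = Mul(2, k)
Add(Mul(-4275, Pow(1662, -1)), Mul(-2693, Pow(Function('s')(-63), -1))) = Add(Mul(-4275, Pow(1662, -1)), Mul(-2693, Pow(Mul(2, -63), -1))) = Add(Mul(-4275, Rational(1, 1662)), Mul(-2693, Pow(-126, -1))) = Add(Rational(-1425, 554), Mul(-2693, Rational(-1, 126))) = Add(Rational(-1425, 554), Rational(2693, 126)) = Rational(328093, 17451)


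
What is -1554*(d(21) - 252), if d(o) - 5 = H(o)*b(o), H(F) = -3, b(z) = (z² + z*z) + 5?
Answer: 4519032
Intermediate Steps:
b(z) = 5 + 2*z² (b(z) = (z² + z²) + 5 = 2*z² + 5 = 5 + 2*z²)
d(o) = -10 - 6*o² (d(o) = 5 - 3*(5 + 2*o²) = 5 + (-15 - 6*o²) = -10 - 6*o²)
-1554*(d(21) - 252) = -1554*((-10 - 6*21²) - 252) = -1554*((-10 - 6*441) - 252) = -1554*((-10 - 2646) - 252) = -1554*(-2656 - 252) = -1554*(-2908) = 4519032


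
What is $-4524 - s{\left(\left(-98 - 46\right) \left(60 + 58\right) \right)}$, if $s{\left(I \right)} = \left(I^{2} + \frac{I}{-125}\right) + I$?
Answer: $- \frac{36089466492}{125} \approx -2.8872 \cdot 10^{8}$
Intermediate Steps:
$s{\left(I \right)} = I^{2} + \frac{124 I}{125}$ ($s{\left(I \right)} = \left(I^{2} - \frac{I}{125}\right) + I = I^{2} + \frac{124 I}{125}$)
$-4524 - s{\left(\left(-98 - 46\right) \left(60 + 58\right) \right)} = -4524 - \frac{\left(-98 - 46\right) \left(60 + 58\right) \left(124 + 125 \left(-98 - 46\right) \left(60 + 58\right)\right)}{125} = -4524 - \frac{\left(-144\right) 118 \left(124 + 125 \left(\left(-144\right) 118\right)\right)}{125} = -4524 - \frac{1}{125} \left(-16992\right) \left(124 + 125 \left(-16992\right)\right) = -4524 - \frac{1}{125} \left(-16992\right) \left(124 - 2124000\right) = -4524 - \frac{1}{125} \left(-16992\right) \left(-2123876\right) = -4524 - \frac{36088900992}{125} = - \frac{36089466492}{125}$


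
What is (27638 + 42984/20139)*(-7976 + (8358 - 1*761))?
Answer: -70322776138/6713 ≈ -1.0476e+7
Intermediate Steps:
(27638 + 42984/20139)*(-7976 + (8358 - 1*761)) = (27638 + 42984*(1/20139))*(-7976 + (8358 - 761)) = (27638 + 14328/6713)*(-7976 + 7597) = (185548222/6713)*(-379) = -70322776138/6713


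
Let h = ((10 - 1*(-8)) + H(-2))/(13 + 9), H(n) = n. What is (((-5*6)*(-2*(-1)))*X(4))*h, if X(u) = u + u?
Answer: -3840/11 ≈ -349.09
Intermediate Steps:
h = 8/11 (h = ((10 - 1*(-8)) - 2)/(13 + 9) = ((10 + 8) - 2)/22 = (18 - 2)*(1/22) = 16*(1/22) = 8/11 ≈ 0.72727)
X(u) = 2*u
(((-5*6)*(-2*(-1)))*X(4))*h = (((-5*6)*(-2*(-1)))*(2*4))*(8/11) = (-30*2*8)*(8/11) = -60*8*(8/11) = -480*8/11 = -3840/11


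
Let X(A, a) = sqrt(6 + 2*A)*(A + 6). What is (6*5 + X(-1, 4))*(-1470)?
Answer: -58800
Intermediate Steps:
X(A, a) = sqrt(6 + 2*A)*(6 + A)
(6*5 + X(-1, 4))*(-1470) = (6*5 + sqrt(6 + 2*(-1))*(6 - 1))*(-1470) = (30 + sqrt(6 - 2)*5)*(-1470) = (30 + sqrt(4)*5)*(-1470) = (30 + 2*5)*(-1470) = (30 + 10)*(-1470) = 40*(-1470) = -58800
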